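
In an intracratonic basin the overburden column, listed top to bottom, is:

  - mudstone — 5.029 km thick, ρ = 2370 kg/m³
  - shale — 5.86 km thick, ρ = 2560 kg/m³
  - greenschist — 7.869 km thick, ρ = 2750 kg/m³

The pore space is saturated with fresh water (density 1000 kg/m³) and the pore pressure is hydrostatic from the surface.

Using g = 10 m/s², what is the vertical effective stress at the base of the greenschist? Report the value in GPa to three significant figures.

Overburden (lithostatic) stress σ_v:
mudstone: 2370 kg/m³ × 10 m/s² × 5029 m = 1.192×10^8 Pa = 119.2 MPa
shale: 2560 kg/m³ × 10 m/s² × 5860 m = 1.500×10^8 Pa = 150.0 MPa
greenschist: 2750 kg/m³ × 10 m/s² × 7869 m = 2.164×10^8 Pa = 216.4 MPa
Total = 119.2 + 150.0 + 216.4 = 485.60 MPa
Pore pressure P_p = 1000 kg/m³ × 10 m/s² × 18758 m = 1.876×10^8 Pa = 187.6 MPa
Effective stress σ' = σ_v − P_p = 485.6 − 187.6 = 298.02 MPa = 0.29802 GPa

0.298 GPa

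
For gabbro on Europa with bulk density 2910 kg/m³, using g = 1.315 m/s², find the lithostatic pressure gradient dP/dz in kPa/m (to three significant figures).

3.83 kPa/m

dP/dz = ρg = 2910 kg/m³ × 1.315 m/s² = 3826.6 Pa/m
= 3826.6 Pa/m × (1 kPa/m / 1000.0 Pa/m) = 3.8266 kPa/m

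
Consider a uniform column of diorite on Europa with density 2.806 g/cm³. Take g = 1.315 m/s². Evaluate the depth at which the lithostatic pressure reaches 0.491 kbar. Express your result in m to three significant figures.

h = P/(ρg) = 0.491 kbar / (2806 kg/m³ × 1.315 m/s²) = 4.910×10^7 Pa / 3689.9 Pa/m = 13307 m

13300 m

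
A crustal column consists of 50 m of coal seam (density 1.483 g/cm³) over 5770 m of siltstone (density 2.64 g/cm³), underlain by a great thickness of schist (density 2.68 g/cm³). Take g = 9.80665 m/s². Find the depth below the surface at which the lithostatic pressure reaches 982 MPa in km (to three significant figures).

Pressure at base of upper layers: 1483×9.80665×50 + 2640×9.80665×5770 = 1.501×10^8 Pa = 150.1 MPa
Remaining pressure to be supplied by schist: 9.820×10^8 − 1.501×10^8 = 8.319×10^8 Pa
Additional depth in schist = 8.319×10^8 Pa / (2680 kg/m³ × 9.80665 m/s²) = 31653 m
Total depth = 5820 m + 31653 m = 37473 m
= 37.473 km

37.5 km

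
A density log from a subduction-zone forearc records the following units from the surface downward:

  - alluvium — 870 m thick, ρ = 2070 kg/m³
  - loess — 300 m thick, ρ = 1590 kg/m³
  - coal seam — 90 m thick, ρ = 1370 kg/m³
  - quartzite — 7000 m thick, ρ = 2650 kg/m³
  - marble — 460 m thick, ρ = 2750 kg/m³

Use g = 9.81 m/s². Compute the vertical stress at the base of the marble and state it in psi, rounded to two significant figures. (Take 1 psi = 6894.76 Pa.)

alluvium: 2070 kg/m³ × 9.81 m/s² × 870 m = 1.767×10^7 Pa = 2562 psi
loess: 1590 kg/m³ × 9.81 m/s² × 300 m = 4.679×10^6 Pa = 678.7 psi
coal seam: 1370 kg/m³ × 9.81 m/s² × 90 m = 1.210×10^6 Pa = 175.4 psi
quartzite: 2650 kg/m³ × 9.81 m/s² × 7000 m = 1.820×10^8 Pa = 26393 psi
marble: 2750 kg/m³ × 9.81 m/s² × 460 m = 1.241×10^7 Pa = 1800 psi
Total = 2562 + 678.7 + 175.4 + 26393 + 1800 = 31610 psi

32000 psi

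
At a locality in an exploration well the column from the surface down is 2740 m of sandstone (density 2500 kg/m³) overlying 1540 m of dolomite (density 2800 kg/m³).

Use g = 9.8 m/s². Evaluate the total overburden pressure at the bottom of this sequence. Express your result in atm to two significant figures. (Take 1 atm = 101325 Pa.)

1100 atm

sandstone: 2500 kg/m³ × 9.8 m/s² × 2740 m = 6.713×10^7 Pa = 662.5 atm
dolomite: 2800 kg/m³ × 9.8 m/s² × 1540 m = 4.226×10^7 Pa = 417.1 atm
Total = 662.5 + 417.1 = 1079.6 atm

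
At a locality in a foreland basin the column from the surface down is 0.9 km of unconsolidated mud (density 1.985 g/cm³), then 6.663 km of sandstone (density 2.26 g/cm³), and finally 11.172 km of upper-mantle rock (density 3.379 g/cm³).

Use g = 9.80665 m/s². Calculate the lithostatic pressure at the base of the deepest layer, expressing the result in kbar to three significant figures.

unconsolidated mud: 1985 kg/m³ × 9.80665 m/s² × 900 m = 1.752×10^7 Pa = 0.1752 kbar
sandstone: 2260 kg/m³ × 9.80665 m/s² × 6663 m = 1.477×10^8 Pa = 1.477 kbar
upper-mantle rock: 3379 kg/m³ × 9.80665 m/s² × 11172 m = 3.702×10^8 Pa = 3.702 kbar
Total = 0.1752 + 1.477 + 3.702 = 5.3539 kbar

5.35 kbar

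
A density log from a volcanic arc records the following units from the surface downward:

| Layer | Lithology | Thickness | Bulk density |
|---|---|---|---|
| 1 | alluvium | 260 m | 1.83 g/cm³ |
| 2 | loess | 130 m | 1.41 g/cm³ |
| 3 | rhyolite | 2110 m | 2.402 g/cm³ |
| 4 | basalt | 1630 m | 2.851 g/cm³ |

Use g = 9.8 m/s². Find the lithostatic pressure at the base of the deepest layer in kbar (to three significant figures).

alluvium: 1830 kg/m³ × 9.8 m/s² × 260 m = 4.663×10^6 Pa = 0.04663 kbar
loess: 1410 kg/m³ × 9.8 m/s² × 130 m = 1.796×10^6 Pa = 0.01796 kbar
rhyolite: 2402 kg/m³ × 9.8 m/s² × 2110 m = 4.967×10^7 Pa = 0.4967 kbar
basalt: 2851 kg/m³ × 9.8 m/s² × 1630 m = 4.554×10^7 Pa = 0.4554 kbar
Total = 0.04663 + 0.01796 + 0.4967 + 0.4554 = 1.0167 kbar

1.02 kbar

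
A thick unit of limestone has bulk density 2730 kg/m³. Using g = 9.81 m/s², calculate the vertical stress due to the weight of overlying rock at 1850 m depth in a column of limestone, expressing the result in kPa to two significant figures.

limestone: 2730 kg/m³ × 9.81 m/s² × 1850 m = 4.955×10^7 Pa = 49545 kPa

50000 kPa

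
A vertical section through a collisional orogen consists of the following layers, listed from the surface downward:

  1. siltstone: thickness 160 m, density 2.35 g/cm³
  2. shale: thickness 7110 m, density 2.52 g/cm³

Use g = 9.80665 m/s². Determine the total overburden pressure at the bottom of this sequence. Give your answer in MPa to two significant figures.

siltstone: 2350 kg/m³ × 9.80665 m/s² × 160 m = 3.687×10^6 Pa = 3.687 MPa
shale: 2520 kg/m³ × 9.80665 m/s² × 7110 m = 1.757×10^8 Pa = 175.7 MPa
Total = 3.687 + 175.7 = 179.40 MPa

180 MPa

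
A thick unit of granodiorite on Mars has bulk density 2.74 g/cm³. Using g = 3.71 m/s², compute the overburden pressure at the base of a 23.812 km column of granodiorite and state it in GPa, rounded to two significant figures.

granodiorite: 2740 kg/m³ × 3.71 m/s² × 23812 m = 2.421×10^8 Pa = 0.2421 GPa

0.24 GPa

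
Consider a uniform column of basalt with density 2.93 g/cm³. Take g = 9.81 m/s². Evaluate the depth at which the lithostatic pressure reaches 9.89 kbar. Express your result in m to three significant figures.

h = P/(ρg) = 9.89 kbar / (2930 kg/m³ × 9.81 m/s²) = 9.890×10^8 Pa / 28743 Pa/m = 34408 m

34400 m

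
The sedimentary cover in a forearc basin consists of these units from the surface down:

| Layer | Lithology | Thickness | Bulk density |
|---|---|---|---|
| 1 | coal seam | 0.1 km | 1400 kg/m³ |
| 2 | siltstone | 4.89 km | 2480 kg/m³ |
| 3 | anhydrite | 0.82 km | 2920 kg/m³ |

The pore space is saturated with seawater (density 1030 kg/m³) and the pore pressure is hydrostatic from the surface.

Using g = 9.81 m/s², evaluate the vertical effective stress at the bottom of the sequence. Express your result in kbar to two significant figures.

Overburden (lithostatic) stress σ_v:
coal seam: 1400 kg/m³ × 9.81 m/s² × 100 m = 1.373×10^6 Pa = 1.373 MPa
siltstone: 2480 kg/m³ × 9.81 m/s² × 4890 m = 1.190×10^8 Pa = 119.0 MPa
anhydrite: 2920 kg/m³ × 9.81 m/s² × 820 m = 2.349×10^7 Pa = 23.49 MPa
Total = 1.373 + 119.0 + 23.49 = 143.83 MPa
Pore pressure P_p = 1030 kg/m³ × 9.81 m/s² × 5810 m = 5.871×10^7 Pa = 58.71 MPa
Effective stress σ' = σ_v − P_p = 143.8 − 58.71 = 85.124 MPa = 0.85124 kbar

0.85 kbar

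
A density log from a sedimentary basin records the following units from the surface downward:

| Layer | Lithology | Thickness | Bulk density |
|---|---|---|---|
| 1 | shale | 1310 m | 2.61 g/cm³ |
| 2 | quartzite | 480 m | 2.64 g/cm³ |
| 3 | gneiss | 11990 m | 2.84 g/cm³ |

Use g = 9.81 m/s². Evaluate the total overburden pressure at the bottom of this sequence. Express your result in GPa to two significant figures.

0.38 GPa

shale: 2610 kg/m³ × 9.81 m/s² × 1310 m = 3.354×10^7 Pa = 0.03354 GPa
quartzite: 2640 kg/m³ × 9.81 m/s² × 480 m = 1.243×10^7 Pa = 0.01243 GPa
gneiss: 2840 kg/m³ × 9.81 m/s² × 11990 m = 3.340×10^8 Pa = 0.3340 GPa
Total = 0.03354 + 0.01243 + 0.3340 = 0.38002 GPa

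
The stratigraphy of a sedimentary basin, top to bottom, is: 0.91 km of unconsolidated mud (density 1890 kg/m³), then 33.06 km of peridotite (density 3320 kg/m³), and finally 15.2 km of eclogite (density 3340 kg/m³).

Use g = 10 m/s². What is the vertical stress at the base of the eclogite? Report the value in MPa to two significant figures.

1600 MPa

unconsolidated mud: 1890 kg/m³ × 10 m/s² × 910 m = 1.720×10^7 Pa = 17.20 MPa
peridotite: 3320 kg/m³ × 10 m/s² × 33060 m = 1.098×10^9 Pa = 1098 MPa
eclogite: 3340 kg/m³ × 10 m/s² × 15200 m = 5.077×10^8 Pa = 507.7 MPa
Total = 17.20 + 1098 + 507.7 = 1622.5 MPa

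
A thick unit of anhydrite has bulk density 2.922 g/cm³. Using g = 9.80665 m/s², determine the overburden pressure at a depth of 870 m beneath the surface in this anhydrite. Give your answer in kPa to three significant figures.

24900 kPa

anhydrite: 2922 kg/m³ × 9.80665 m/s² × 870 m = 2.493×10^7 Pa = 24930 kPa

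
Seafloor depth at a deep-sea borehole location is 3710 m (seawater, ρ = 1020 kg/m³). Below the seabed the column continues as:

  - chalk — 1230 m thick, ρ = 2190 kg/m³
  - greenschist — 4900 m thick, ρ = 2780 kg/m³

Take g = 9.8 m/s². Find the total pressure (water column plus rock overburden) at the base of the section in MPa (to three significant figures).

197 MPa

seawater: 1020 kg/m³ × 9.8 m/s² × 3710 m = 3.709×10^7 Pa = 37.09 MPa
chalk: 2190 kg/m³ × 9.8 m/s² × 1230 m = 2.640×10^7 Pa = 26.40 MPa
greenschist: 2780 kg/m³ × 9.8 m/s² × 4900 m = 1.335×10^8 Pa = 133.5 MPa
Total = 37.09 + 26.40 + 133.5 = 196.98 MPa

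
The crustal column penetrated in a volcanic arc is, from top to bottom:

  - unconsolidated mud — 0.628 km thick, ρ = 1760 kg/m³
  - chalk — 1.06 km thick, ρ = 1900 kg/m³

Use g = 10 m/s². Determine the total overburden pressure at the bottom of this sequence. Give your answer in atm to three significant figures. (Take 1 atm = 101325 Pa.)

308 atm

unconsolidated mud: 1760 kg/m³ × 10 m/s² × 628 m = 1.105×10^7 Pa = 109.1 atm
chalk: 1900 kg/m³ × 10 m/s² × 1060 m = 2.014×10^7 Pa = 198.8 atm
Total = 109.1 + 198.8 = 307.85 atm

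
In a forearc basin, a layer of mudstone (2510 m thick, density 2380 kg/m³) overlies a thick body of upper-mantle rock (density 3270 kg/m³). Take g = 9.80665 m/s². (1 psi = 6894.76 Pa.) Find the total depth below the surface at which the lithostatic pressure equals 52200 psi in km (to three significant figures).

11.9 km

Pressure at base of upper layers: 2380×9.80665×2510 = 5.858×10^7 Pa = 8497 psi
Remaining pressure to be supplied by upper-mantle rock: 3.599×10^8 − 5.858×10^7 = 3.013×10^8 Pa
Additional depth in upper-mantle rock = 3.013×10^8 Pa / (3270 kg/m³ × 9.80665 m/s²) = 9396.5 m
Total depth = 2510 m + 9396.5 m = 11906 m
= 11.906 km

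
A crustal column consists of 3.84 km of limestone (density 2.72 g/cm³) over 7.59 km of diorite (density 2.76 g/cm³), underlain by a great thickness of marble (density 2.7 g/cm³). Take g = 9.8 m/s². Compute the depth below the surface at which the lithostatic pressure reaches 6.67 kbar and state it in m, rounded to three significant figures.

Pressure at base of upper layers: 2720×9.8×3840 + 2760×9.8×7590 = 3.077×10^8 Pa = 3.077 kbar
Remaining pressure to be supplied by marble: 6.670×10^8 − 3.077×10^8 = 3.593×10^8 Pa
Additional depth in marble = 3.593×10^8 Pa / (2700 kg/m³ × 9.8 m/s²) = 13581 m
Total depth = 11430 m + 13581 m = 25011 m

25000 m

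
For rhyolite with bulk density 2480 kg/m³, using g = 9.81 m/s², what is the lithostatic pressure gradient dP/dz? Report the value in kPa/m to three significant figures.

dP/dz = ρg = 2480 kg/m³ × 9.81 m/s² = 24329 Pa/m
= 24329 Pa/m × (1 kPa/m / 1000.0 Pa/m) = 24.329 kPa/m

24.3 kPa/m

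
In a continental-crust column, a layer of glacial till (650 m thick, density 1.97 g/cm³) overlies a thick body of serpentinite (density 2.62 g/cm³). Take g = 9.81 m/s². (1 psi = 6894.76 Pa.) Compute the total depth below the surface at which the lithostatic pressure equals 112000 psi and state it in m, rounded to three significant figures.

Pressure at base of upper layers: 1970×9.81×650 = 1.256×10^7 Pa = 1822 psi
Remaining pressure to be supplied by serpentinite: 7.722×10^8 − 1.256×10^7 = 7.597×10^8 Pa
Additional depth in serpentinite = 7.597×10^8 Pa / (2620 kg/m³ × 9.81 m/s²) = 29556 m
Total depth = 650 m + 29556 m = 30206 m

30200 m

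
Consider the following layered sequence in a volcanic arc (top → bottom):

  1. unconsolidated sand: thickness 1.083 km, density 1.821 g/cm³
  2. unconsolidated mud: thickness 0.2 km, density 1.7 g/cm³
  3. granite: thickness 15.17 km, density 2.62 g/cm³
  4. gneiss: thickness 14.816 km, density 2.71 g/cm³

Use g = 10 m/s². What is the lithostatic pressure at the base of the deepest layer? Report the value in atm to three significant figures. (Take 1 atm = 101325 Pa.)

8110 atm

unconsolidated sand: 1821 kg/m³ × 10 m/s² × 1083 m = 1.972×10^7 Pa = 194.6 atm
unconsolidated mud: 1700 kg/m³ × 10 m/s² × 200 m = 3.400×10^6 Pa = 33.56 atm
granite: 2620 kg/m³ × 10 m/s² × 15170 m = 3.975×10^8 Pa = 3923 atm
gneiss: 2710 kg/m³ × 10 m/s² × 14816 m = 4.015×10^8 Pa = 3963 atm
Total = 194.6 + 33.56 + 3923 + 3963 = 8113.4 atm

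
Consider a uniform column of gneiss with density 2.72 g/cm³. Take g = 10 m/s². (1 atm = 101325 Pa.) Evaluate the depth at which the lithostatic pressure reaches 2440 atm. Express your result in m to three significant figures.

9090 m

h = P/(ρg) = 2440 atm / (2720 kg/m³ × 10 m/s²) = 2.472×10^8 Pa / 27200 Pa/m = 9089.4 m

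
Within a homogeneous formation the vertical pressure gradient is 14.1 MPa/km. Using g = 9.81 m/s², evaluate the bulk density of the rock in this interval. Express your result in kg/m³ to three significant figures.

ρ = (dP/dz)/g = 14.1 MPa/km / 9.81 m/s² = 14100 Pa/m / 9.81 m/s² = 1437.3 kg/m³

1440 kg/m³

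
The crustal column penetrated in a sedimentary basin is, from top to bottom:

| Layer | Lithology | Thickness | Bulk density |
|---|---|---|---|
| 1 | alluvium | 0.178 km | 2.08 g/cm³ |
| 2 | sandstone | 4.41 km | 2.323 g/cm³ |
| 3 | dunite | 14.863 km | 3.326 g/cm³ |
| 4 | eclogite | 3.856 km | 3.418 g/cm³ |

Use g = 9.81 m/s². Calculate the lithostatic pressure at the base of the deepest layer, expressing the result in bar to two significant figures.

alluvium: 2080 kg/m³ × 9.81 m/s² × 178 m = 3.632×10^6 Pa = 36.32 bar
sandstone: 2323 kg/m³ × 9.81 m/s² × 4410 m = 1.005×10^8 Pa = 1005 bar
dunite: 3326 kg/m³ × 9.81 m/s² × 14863 m = 4.850×10^8 Pa = 4850 bar
eclogite: 3418 kg/m³ × 9.81 m/s² × 3856 m = 1.293×10^8 Pa = 1293 bar
Total = 36.32 + 1005 + 4850 + 1293 = 7183.7 bar

7200 bar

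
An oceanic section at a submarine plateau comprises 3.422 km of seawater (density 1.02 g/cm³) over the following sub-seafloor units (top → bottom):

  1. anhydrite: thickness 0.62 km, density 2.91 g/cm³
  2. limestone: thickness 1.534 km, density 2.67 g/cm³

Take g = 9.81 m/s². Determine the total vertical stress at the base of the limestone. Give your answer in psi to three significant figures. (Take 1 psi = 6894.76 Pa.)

13400 psi

seawater: 1020 kg/m³ × 9.81 m/s² × 3422 m = 3.424×10^7 Pa = 4966 psi
anhydrite: 2910 kg/m³ × 9.81 m/s² × 620 m = 1.770×10^7 Pa = 2567 psi
limestone: 2670 kg/m³ × 9.81 m/s² × 1534 m = 4.018×10^7 Pa = 5828 psi
Total = 4966 + 2567 + 5828 = 13361 psi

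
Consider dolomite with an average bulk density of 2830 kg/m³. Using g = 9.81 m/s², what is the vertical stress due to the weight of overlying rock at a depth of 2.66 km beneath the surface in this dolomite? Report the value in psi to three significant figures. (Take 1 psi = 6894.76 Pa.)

dolomite: 2830 kg/m³ × 9.81 m/s² × 2660 m = 7.385×10^7 Pa = 10711 psi

10700 psi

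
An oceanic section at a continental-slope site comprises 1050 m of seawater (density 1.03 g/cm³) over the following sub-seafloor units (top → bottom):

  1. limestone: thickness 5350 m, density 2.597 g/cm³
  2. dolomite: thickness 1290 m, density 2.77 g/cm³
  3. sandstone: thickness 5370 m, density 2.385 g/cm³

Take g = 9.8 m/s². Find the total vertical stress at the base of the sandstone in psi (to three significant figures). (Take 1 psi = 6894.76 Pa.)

seawater: 1030 kg/m³ × 9.8 m/s² × 1050 m = 1.060×10^7 Pa = 1537 psi
limestone: 2597 kg/m³ × 9.8 m/s² × 5350 m = 1.362×10^8 Pa = 19748 psi
dolomite: 2770 kg/m³ × 9.8 m/s² × 1290 m = 3.502×10^7 Pa = 5079 psi
sandstone: 2385 kg/m³ × 9.8 m/s² × 5370 m = 1.255×10^8 Pa = 18204 psi
Total = 1537 + 19748 + 5079 + 18204 = 44569 psi

44600 psi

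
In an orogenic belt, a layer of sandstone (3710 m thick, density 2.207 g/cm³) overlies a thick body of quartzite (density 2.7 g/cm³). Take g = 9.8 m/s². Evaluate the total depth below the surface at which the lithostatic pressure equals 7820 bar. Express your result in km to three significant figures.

30.2 km

Pressure at base of upper layers: 2207×9.8×3710 = 8.024×10^7 Pa = 802.4 bar
Remaining pressure to be supplied by quartzite: 7.820×10^8 − 8.024×10^7 = 7.018×10^8 Pa
Additional depth in quartzite = 7.018×10^8 Pa / (2700 kg/m³ × 9.8 m/s²) = 26521 m
Total depth = 3710 m + 26521 m = 30231 m
= 30.231 km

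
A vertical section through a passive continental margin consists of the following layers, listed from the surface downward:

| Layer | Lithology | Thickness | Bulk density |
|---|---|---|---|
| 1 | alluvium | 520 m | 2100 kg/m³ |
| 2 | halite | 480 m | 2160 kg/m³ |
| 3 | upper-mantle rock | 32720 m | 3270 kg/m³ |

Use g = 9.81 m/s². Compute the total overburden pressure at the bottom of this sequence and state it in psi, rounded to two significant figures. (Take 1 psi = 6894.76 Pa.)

alluvium: 2100 kg/m³ × 9.81 m/s² × 520 m = 1.071×10^7 Pa = 1554 psi
halite: 2160 kg/m³ × 9.81 m/s² × 480 m = 1.017×10^7 Pa = 1475 psi
upper-mantle rock: 3270 kg/m³ × 9.81 m/s² × 32720 m = 1.050×10^9 Pa = 1.522×10^5 psi
Total = 1554 + 1475 + 1.522×10^5 = 1.5526×10^5 psi

160000 psi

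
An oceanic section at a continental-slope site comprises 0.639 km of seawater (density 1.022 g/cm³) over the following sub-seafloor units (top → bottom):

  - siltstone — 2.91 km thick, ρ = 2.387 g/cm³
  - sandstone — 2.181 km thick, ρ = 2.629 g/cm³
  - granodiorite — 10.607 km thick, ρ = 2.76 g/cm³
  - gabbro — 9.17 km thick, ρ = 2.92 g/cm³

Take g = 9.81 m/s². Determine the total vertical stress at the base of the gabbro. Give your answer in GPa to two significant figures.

seawater: 1022 kg/m³ × 9.81 m/s² × 639 m = 6.406×10^6 Pa = 6.406×10^-3 GPa
siltstone: 2387 kg/m³ × 9.81 m/s² × 2910 m = 6.814×10^7 Pa = 0.06814 GPa
sandstone: 2629 kg/m³ × 9.81 m/s² × 2181 m = 5.625×10^7 Pa = 0.05625 GPa
granodiorite: 2760 kg/m³ × 9.81 m/s² × 10607 m = 2.872×10^8 Pa = 0.2872 GPa
gabbro: 2920 kg/m³ × 9.81 m/s² × 9170 m = 2.627×10^8 Pa = 0.2627 GPa
Total = 6.406×10^-3 + 0.06814 + 0.05625 + 0.2872 + 0.2627 = 0.68066 GPa

0.68 GPa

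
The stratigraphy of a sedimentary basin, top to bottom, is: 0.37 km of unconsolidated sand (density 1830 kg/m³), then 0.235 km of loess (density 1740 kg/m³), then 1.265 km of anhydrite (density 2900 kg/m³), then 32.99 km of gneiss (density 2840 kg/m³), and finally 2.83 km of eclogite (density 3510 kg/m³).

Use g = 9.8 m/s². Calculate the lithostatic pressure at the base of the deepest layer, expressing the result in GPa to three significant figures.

1.06 GPa

unconsolidated sand: 1830 kg/m³ × 9.8 m/s² × 370 m = 6.636×10^6 Pa = 6.636×10^-3 GPa
loess: 1740 kg/m³ × 9.8 m/s² × 235 m = 4.007×10^6 Pa = 4.007×10^-3 GPa
anhydrite: 2900 kg/m³ × 9.8 m/s² × 1265 m = 3.595×10^7 Pa = 0.03595 GPa
gneiss: 2840 kg/m³ × 9.8 m/s² × 32990 m = 9.182×10^8 Pa = 0.9182 GPa
eclogite: 3510 kg/m³ × 9.8 m/s² × 2830 m = 9.735×10^7 Pa = 0.09735 GPa
Total = 6.636×10^-3 + 4.007×10^-3 + 0.03595 + 0.9182 + 0.09735 = 1.0621 GPa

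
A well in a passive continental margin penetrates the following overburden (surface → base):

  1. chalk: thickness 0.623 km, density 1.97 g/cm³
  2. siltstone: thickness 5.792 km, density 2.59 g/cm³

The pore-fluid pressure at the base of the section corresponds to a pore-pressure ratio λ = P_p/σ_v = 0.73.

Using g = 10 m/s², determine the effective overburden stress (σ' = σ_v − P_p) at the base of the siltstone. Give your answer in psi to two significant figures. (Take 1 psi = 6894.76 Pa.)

Overburden (lithostatic) stress σ_v:
chalk: 1970 kg/m³ × 10 m/s² × 623 m = 1.227×10^7 Pa = 12.27 MPa
siltstone: 2590 kg/m³ × 10 m/s² × 5792 m = 1.500×10^8 Pa = 150.0 MPa
Total = 12.27 + 150.0 = 162.29 MPa
Pore pressure P_p = λ·σ_v = 0.73 × 162.3 MPa = 118.5 MPa
Effective stress σ' = σ_v − P_p = 162.3 − 118.5 = 43.817 MPa = 6355.1 psi

6400 psi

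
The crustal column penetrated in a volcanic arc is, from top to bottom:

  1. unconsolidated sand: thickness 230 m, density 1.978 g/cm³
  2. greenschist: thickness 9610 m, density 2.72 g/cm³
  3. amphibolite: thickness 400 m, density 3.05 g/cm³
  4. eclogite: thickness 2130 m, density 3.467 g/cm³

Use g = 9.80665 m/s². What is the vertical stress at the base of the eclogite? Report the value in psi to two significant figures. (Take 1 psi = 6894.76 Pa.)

50000 psi

unconsolidated sand: 1978 kg/m³ × 9.80665 m/s² × 230 m = 4.461×10^6 Pa = 647.1 psi
greenschist: 2720 kg/m³ × 9.80665 m/s² × 9610 m = 2.563×10^8 Pa = 37179 psi
amphibolite: 3050 kg/m³ × 9.80665 m/s² × 400 m = 1.196×10^7 Pa = 1735 psi
eclogite: 3467 kg/m³ × 9.80665 m/s² × 2130 m = 7.242×10^7 Pa = 10504 psi
Total = 647.1 + 37179 + 1735 + 10504 = 50065 psi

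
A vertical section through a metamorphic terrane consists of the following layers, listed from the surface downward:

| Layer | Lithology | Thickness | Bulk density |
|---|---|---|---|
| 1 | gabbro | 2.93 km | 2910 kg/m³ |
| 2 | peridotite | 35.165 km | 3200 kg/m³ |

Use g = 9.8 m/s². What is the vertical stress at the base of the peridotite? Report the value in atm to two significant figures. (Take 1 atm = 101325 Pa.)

12000 atm

gabbro: 2910 kg/m³ × 9.8 m/s² × 2930 m = 8.356×10^7 Pa = 824.7 atm
peridotite: 3200 kg/m³ × 9.8 m/s² × 35165 m = 1.103×10^9 Pa = 10884 atm
Total = 824.7 + 10884 = 11708 atm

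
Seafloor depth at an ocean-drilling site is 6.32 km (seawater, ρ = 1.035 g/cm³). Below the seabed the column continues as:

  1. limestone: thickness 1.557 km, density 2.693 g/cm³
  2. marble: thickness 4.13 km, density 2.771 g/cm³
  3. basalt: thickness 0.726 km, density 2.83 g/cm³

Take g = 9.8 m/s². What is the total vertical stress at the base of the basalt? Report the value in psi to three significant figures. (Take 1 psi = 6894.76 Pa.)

seawater: 1035 kg/m³ × 9.8 m/s² × 6320 m = 6.410×10^7 Pa = 9297 psi
limestone: 2693 kg/m³ × 9.8 m/s² × 1557 m = 4.109×10^7 Pa = 5960 psi
marble: 2771 kg/m³ × 9.8 m/s² × 4130 m = 1.122×10^8 Pa = 16266 psi
basalt: 2830 kg/m³ × 9.8 m/s² × 726 m = 2.013×10^7 Pa = 2920 psi
Total = 9297 + 5960 + 16266 + 2920 = 34444 psi

34400 psi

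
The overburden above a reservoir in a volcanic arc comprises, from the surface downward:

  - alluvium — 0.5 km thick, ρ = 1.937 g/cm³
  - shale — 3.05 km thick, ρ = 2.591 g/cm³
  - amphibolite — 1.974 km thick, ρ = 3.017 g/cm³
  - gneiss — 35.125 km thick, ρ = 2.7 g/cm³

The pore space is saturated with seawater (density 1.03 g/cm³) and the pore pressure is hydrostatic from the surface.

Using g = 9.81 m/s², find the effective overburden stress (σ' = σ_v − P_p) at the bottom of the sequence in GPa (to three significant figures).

0.665 GPa

Overburden (lithostatic) stress σ_v:
alluvium: 1937 kg/m³ × 9.81 m/s² × 500 m = 9.501×10^6 Pa = 9.501 MPa
shale: 2591 kg/m³ × 9.81 m/s² × 3050 m = 7.752×10^7 Pa = 77.52 MPa
amphibolite: 3017 kg/m³ × 9.81 m/s² × 1974 m = 5.842×10^7 Pa = 58.42 MPa
gneiss: 2700 kg/m³ × 9.81 m/s² × 35125 m = 9.304×10^8 Pa = 930.4 MPa
Total = 9.501 + 77.52 + 58.42 + 930.4 = 1075.8 MPa
Pore pressure P_p = 1030 kg/m³ × 9.81 m/s² × 40649 m = 4.107×10^8 Pa = 410.7 MPa
Effective stress σ' = σ_v − P_p = 1076 − 410.7 = 665.08 MPa = 0.66508 GPa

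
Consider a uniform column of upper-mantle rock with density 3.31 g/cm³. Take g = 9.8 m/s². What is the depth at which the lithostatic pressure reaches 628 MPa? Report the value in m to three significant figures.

19400 m

h = P/(ρg) = 628 MPa / (3310 kg/m³ × 9.8 m/s²) = 6.280×10^8 Pa / 32438 Pa/m = 19360 m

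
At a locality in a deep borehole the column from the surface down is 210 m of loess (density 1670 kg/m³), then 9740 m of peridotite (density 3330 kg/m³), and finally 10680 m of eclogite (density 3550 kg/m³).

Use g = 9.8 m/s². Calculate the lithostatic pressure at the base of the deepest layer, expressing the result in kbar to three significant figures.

loess: 1670 kg/m³ × 9.8 m/s² × 210 m = 3.437×10^6 Pa = 0.03437 kbar
peridotite: 3330 kg/m³ × 9.8 m/s² × 9740 m = 3.179×10^8 Pa = 3.179 kbar
eclogite: 3550 kg/m³ × 9.8 m/s² × 10680 m = 3.716×10^8 Pa = 3.716 kbar
Total = 0.03437 + 3.179 + 3.716 = 6.9285 kbar

6.93 kbar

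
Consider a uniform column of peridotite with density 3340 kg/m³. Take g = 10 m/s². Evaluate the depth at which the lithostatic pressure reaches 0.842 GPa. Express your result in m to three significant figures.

h = P/(ρg) = 0.842 GPa / (3340 kg/m³ × 10 m/s²) = 8.420×10^8 Pa / 33400 Pa/m = 25210 m

25200 m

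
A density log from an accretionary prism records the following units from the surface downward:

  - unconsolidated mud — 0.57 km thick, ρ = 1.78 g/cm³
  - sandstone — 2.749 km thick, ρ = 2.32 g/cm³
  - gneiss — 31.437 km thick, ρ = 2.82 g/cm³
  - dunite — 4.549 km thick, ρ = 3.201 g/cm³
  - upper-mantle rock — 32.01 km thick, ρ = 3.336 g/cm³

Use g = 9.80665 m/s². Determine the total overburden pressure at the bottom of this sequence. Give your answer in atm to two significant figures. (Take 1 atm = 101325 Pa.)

unconsolidated mud: 1780 kg/m³ × 9.80665 m/s² × 570 m = 9.950×10^6 Pa = 98.20 atm
sandstone: 2320 kg/m³ × 9.80665 m/s² × 2749 m = 6.254×10^7 Pa = 617.3 atm
gneiss: 2820 kg/m³ × 9.80665 m/s² × 31437 m = 8.694×10^8 Pa = 8580 atm
dunite: 3201 kg/m³ × 9.80665 m/s² × 4549 m = 1.428×10^8 Pa = 1409 atm
upper-mantle rock: 3336 kg/m³ × 9.80665 m/s² × 32010 m = 1.047×10^9 Pa = 10335 atm
Total = 98.20 + 617.3 + 8580 + 1409 + 10335 = 21040 atm

21000 atm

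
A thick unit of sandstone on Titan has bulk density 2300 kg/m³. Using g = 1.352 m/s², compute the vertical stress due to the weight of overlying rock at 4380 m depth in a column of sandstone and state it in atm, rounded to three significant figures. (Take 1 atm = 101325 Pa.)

sandstone: 2300 kg/m³ × 1.352 m/s² × 4380 m = 1.362×10^7 Pa = 134.4 atm

134 atm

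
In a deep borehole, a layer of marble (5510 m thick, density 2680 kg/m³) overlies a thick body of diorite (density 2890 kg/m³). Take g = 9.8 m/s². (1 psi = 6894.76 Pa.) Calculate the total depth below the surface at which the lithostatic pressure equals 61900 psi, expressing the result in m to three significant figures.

Pressure at base of upper layers: 2680×9.8×5510 = 1.447×10^8 Pa = 20989 psi
Remaining pressure to be supplied by diorite: 4.268×10^8 − 1.447×10^8 = 2.821×10^8 Pa
Additional depth in diorite = 2.821×10^8 Pa / (2890 kg/m³ × 9.8 m/s²) = 9959.4 m
Total depth = 5510 m + 9959.4 m = 15469 m

15500 m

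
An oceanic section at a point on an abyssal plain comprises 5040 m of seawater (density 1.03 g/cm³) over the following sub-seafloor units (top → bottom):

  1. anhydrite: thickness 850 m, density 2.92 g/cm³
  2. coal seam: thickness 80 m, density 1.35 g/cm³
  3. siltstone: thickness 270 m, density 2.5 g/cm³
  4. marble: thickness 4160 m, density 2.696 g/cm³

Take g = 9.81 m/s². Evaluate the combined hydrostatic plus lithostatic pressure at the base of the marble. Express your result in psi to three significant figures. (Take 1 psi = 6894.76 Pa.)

28000 psi

seawater: 1030 kg/m³ × 9.81 m/s² × 5040 m = 5.093×10^7 Pa = 7386 psi
anhydrite: 2920 kg/m³ × 9.81 m/s² × 850 m = 2.435×10^7 Pa = 3531 psi
coal seam: 1350 kg/m³ × 9.81 m/s² × 80 m = 1.059×10^6 Pa = 153.7 psi
siltstone: 2500 kg/m³ × 9.81 m/s² × 270 m = 6.622×10^6 Pa = 960.4 psi
marble: 2696 kg/m³ × 9.81 m/s² × 4160 m = 1.100×10^8 Pa = 15957 psi
Total = 7386 + 3531 + 153.7 + 960.4 + 15957 = 27989 psi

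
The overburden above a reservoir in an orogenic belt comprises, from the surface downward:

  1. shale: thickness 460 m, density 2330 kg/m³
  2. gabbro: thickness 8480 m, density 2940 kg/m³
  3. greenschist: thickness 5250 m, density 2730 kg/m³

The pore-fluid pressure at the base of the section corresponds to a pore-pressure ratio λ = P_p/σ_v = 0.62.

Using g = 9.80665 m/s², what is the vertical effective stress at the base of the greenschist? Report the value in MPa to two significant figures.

150 MPa

Overburden (lithostatic) stress σ_v:
shale: 2330 kg/m³ × 9.80665 m/s² × 460 m = 1.051×10^7 Pa = 10.51 MPa
gabbro: 2940 kg/m³ × 9.80665 m/s² × 8480 m = 2.445×10^8 Pa = 244.5 MPa
greenschist: 2730 kg/m³ × 9.80665 m/s² × 5250 m = 1.406×10^8 Pa = 140.6 MPa
Total = 10.51 + 244.5 + 140.6 = 395.56 MPa
Pore pressure P_p = λ·σ_v = 0.62 × 395.6 MPa = 245.2 MPa
Effective stress σ' = σ_v − P_p = 395.6 − 245.2 = 150.31 MPa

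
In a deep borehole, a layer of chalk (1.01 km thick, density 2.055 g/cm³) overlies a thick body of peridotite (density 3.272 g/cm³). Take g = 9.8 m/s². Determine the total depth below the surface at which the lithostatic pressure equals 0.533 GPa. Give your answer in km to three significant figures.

Pressure at base of upper layers: 2055×9.8×1010 = 2.034×10^7 Pa = 0.02034 GPa
Remaining pressure to be supplied by peridotite: 5.330×10^8 − 2.034×10^7 = 5.127×10^8 Pa
Additional depth in peridotite = 5.127×10^8 Pa / (3272 kg/m³ × 9.8 m/s²) = 15988 m
Total depth = 1010 m + 15988 m = 16998 m
= 16.998 km

17.0 km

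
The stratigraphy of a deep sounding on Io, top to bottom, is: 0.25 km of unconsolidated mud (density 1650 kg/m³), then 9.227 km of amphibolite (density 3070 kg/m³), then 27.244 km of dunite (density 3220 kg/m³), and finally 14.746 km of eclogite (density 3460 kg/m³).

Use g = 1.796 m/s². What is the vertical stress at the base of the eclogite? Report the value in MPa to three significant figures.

301 MPa

unconsolidated mud: 1650 kg/m³ × 1.796 m/s² × 250 m = 7.409×10^5 Pa = 0.7409 MPa
amphibolite: 3070 kg/m³ × 1.796 m/s² × 9227 m = 5.088×10^7 Pa = 50.88 MPa
dunite: 3220 kg/m³ × 1.796 m/s² × 27244 m = 1.576×10^8 Pa = 157.6 MPa
eclogite: 3460 kg/m³ × 1.796 m/s² × 14746 m = 9.163×10^7 Pa = 91.63 MPa
Total = 0.7409 + 50.88 + 157.6 + 91.63 = 300.81 MPa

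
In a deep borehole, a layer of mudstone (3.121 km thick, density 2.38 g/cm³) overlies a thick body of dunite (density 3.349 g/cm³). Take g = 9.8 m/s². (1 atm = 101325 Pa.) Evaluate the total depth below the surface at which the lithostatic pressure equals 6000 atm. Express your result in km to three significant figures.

Pressure at base of upper layers: 2380×9.8×3121 = 7.279×10^7 Pa = 718.4 atm
Remaining pressure to be supplied by dunite: 6.080×10^8 − 7.279×10^7 = 5.352×10^8 Pa
Additional depth in dunite = 5.352×10^8 Pa / (3349 kg/m³ × 9.8 m/s²) = 16306 m
Total depth = 3121 m + 16306 m = 19427 m
= 19.427 km

19.4 km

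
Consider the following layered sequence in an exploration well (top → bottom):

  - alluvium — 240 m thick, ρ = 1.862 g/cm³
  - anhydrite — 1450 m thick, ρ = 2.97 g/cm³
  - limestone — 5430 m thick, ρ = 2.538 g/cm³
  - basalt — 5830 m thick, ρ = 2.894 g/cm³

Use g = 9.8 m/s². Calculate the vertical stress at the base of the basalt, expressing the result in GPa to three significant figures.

0.347 GPa

alluvium: 1862 kg/m³ × 9.8 m/s² × 240 m = 4.379×10^6 Pa = 4.379×10^-3 GPa
anhydrite: 2970 kg/m³ × 9.8 m/s² × 1450 m = 4.220×10^7 Pa = 0.04220 GPa
limestone: 2538 kg/m³ × 9.8 m/s² × 5430 m = 1.351×10^8 Pa = 0.1351 GPa
basalt: 2894 kg/m³ × 9.8 m/s² × 5830 m = 1.653×10^8 Pa = 0.1653 GPa
Total = 4.379×10^-3 + 0.04220 + 0.1351 + 0.1653 = 0.34699 GPa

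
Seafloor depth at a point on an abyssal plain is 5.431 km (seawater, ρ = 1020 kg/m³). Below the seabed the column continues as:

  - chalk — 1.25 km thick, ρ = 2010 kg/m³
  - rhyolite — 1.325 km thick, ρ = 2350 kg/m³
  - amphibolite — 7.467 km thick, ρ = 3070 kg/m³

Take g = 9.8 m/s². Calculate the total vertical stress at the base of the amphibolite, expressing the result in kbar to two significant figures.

seawater: 1020 kg/m³ × 9.8 m/s² × 5431 m = 5.429×10^7 Pa = 0.5429 kbar
chalk: 2010 kg/m³ × 9.8 m/s² × 1250 m = 2.462×10^7 Pa = 0.2462 kbar
rhyolite: 2350 kg/m³ × 9.8 m/s² × 1325 m = 3.051×10^7 Pa = 0.3051 kbar
amphibolite: 3070 kg/m³ × 9.8 m/s² × 7467 m = 2.247×10^8 Pa = 2.247 kbar
Total = 0.5429 + 0.2462 + 0.3051 + 2.247 = 3.3408 kbar

3.3 kbar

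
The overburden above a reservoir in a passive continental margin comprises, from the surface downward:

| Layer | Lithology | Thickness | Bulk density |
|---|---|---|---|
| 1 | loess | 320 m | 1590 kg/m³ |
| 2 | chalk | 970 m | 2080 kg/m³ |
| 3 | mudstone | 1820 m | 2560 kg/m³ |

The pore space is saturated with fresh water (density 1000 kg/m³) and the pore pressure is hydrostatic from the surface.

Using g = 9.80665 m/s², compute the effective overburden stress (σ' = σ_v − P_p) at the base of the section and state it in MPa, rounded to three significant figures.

40.0 MPa

Overburden (lithostatic) stress σ_v:
loess: 1590 kg/m³ × 9.80665 m/s² × 320 m = 4.990×10^6 Pa = 4.990 MPa
chalk: 2080 kg/m³ × 9.80665 m/s² × 970 m = 1.979×10^7 Pa = 19.79 MPa
mudstone: 2560 kg/m³ × 9.80665 m/s² × 1820 m = 4.569×10^7 Pa = 45.69 MPa
Total = 4.990 + 19.79 + 45.69 = 70.467 MPa
Pore pressure P_p = 1000 kg/m³ × 9.80665 m/s² × 3110 m = 3.050×10^7 Pa = 30.50 MPa
Effective stress σ' = σ_v − P_p = 70.47 − 30.50 = 39.968 MPa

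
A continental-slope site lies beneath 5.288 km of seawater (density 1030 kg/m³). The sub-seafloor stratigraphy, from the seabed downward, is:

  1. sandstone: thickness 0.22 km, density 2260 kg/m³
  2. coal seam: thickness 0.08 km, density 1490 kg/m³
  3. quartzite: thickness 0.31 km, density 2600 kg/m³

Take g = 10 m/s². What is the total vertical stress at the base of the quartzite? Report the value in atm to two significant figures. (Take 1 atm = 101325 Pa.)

seawater: 1030 kg/m³ × 10 m/s² × 5288 m = 5.447×10^7 Pa = 537.5 atm
sandstone: 2260 kg/m³ × 10 m/s² × 220 m = 4.972×10^6 Pa = 49.07 atm
coal seam: 1490 kg/m³ × 10 m/s² × 80 m = 1.192×10^6 Pa = 11.76 atm
quartzite: 2600 kg/m³ × 10 m/s² × 310 m = 8.060×10^6 Pa = 79.55 atm
Total = 537.5 + 49.07 + 11.76 + 79.55 = 677.92 atm

680 atm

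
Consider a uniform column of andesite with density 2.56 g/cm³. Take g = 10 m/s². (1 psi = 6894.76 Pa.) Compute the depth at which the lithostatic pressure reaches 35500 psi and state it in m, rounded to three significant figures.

9560 m

h = P/(ρg) = 35500 psi / (2560 kg/m³ × 10 m/s²) = 2.448×10^8 Pa / 25600 Pa/m = 9561.1 m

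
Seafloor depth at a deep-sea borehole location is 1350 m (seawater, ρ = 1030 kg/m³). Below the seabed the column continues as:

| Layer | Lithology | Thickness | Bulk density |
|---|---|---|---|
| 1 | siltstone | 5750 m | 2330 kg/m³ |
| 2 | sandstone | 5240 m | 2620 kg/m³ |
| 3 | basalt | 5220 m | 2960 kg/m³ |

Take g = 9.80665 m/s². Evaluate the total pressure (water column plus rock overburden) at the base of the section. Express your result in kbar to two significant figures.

4.3 kbar

seawater: 1030 kg/m³ × 9.80665 m/s² × 1350 m = 1.364×10^7 Pa = 0.1364 kbar
siltstone: 2330 kg/m³ × 9.80665 m/s² × 5750 m = 1.314×10^8 Pa = 1.314 kbar
sandstone: 2620 kg/m³ × 9.80665 m/s² × 5240 m = 1.346×10^8 Pa = 1.346 kbar
basalt: 2960 kg/m³ × 9.80665 m/s² × 5220 m = 1.515×10^8 Pa = 1.515 kbar
Total = 0.1364 + 1.314 + 1.346 + 1.515 = 4.3118 kbar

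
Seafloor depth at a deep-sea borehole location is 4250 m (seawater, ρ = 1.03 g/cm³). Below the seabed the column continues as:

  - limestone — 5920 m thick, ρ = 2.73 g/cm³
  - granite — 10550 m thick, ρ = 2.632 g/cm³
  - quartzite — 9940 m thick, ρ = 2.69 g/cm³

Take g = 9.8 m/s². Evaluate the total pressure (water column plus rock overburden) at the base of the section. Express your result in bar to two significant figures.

7400 bar

seawater: 1030 kg/m³ × 9.8 m/s² × 4250 m = 4.290×10^7 Pa = 429.0 bar
limestone: 2730 kg/m³ × 9.8 m/s² × 5920 m = 1.584×10^8 Pa = 1584 bar
granite: 2632 kg/m³ × 9.8 m/s² × 10550 m = 2.721×10^8 Pa = 2721 bar
quartzite: 2690 kg/m³ × 9.8 m/s² × 9940 m = 2.620×10^8 Pa = 2620 bar
Total = 429.0 + 1584 + 2721 + 2620 = 7354.4 bar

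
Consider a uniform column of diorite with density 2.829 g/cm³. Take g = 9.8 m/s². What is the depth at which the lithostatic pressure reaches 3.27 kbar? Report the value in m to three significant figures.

h = P/(ρg) = 3.27 kbar / (2829 kg/m³ × 9.8 m/s²) = 3.270×10^8 Pa / 27724 Pa/m = 11795 m

11800 m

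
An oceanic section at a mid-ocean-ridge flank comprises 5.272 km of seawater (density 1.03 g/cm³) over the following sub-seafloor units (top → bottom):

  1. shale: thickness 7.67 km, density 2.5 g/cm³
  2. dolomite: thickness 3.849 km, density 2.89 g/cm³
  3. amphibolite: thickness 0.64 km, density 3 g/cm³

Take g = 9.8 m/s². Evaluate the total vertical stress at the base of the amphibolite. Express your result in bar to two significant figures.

seawater: 1030 kg/m³ × 9.8 m/s² × 5272 m = 5.322×10^7 Pa = 532.2 bar
shale: 2500 kg/m³ × 9.8 m/s² × 7670 m = 1.879×10^8 Pa = 1879 bar
dolomite: 2890 kg/m³ × 9.8 m/s² × 3849 m = 1.090×10^8 Pa = 1090 bar
amphibolite: 3000 kg/m³ × 9.8 m/s² × 640 m = 1.882×10^7 Pa = 188.2 bar
Total = 532.2 + 1879 + 1090 + 188.2 = 3689.6 bar

3700 bar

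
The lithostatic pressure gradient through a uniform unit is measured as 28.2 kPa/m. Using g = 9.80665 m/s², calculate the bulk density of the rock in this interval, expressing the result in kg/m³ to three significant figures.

2880 kg/m³

ρ = (dP/dz)/g = 28.2 kPa/m / 9.80665 m/s² = 28200 Pa/m / 9.80665 m/s² = 2875.6 kg/m³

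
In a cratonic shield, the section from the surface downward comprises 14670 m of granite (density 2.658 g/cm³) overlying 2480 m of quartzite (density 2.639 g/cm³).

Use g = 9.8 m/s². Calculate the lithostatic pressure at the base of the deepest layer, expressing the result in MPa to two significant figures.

450 MPa

granite: 2658 kg/m³ × 9.8 m/s² × 14670 m = 3.821×10^8 Pa = 382.1 MPa
quartzite: 2639 kg/m³ × 9.8 m/s² × 2480 m = 6.414×10^7 Pa = 64.14 MPa
Total = 382.1 + 64.14 = 446.27 MPa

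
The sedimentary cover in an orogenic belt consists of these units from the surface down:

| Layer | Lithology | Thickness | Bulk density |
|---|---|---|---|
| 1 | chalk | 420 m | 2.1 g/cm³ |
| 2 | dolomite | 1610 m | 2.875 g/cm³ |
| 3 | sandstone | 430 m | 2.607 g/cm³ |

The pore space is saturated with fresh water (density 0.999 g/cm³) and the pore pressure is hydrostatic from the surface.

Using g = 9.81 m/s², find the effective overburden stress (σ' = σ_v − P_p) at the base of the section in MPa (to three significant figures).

Overburden (lithostatic) stress σ_v:
chalk: 2100 kg/m³ × 9.81 m/s² × 420 m = 8.652×10^6 Pa = 8.652 MPa
dolomite: 2875 kg/m³ × 9.81 m/s² × 1610 m = 4.541×10^7 Pa = 45.41 MPa
sandstone: 2607 kg/m³ × 9.81 m/s² × 430 m = 1.100×10^7 Pa = 11.00 MPa
Total = 8.652 + 45.41 + 11.00 = 65.058 MPa
Pore pressure P_p = 999 kg/m³ × 9.81 m/s² × 2460 m = 2.411×10^7 Pa = 24.11 MPa
Effective stress σ' = σ_v − P_p = 65.06 − 24.11 = 40.949 MPa

40.9 MPa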